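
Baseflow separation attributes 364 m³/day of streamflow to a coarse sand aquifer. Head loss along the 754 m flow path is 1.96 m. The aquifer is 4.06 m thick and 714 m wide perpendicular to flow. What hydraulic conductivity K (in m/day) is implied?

48.3

Cross-sectional area A = 714 × 4.06 = 2899 m².
Hydraulic gradient i = Δh / L = 1.96 / 754 = 0.002599.
From Q = K·A·i, K = Q / (A·i) = 364 / (2899 × 0.002599) = 48.31 m/day.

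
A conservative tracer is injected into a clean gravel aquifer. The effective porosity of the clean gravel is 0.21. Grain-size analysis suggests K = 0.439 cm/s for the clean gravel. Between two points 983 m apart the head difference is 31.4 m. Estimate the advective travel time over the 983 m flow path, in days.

Convert K: 0.439 cm/s × 864 = 379.3 m/day.
Hydraulic gradient i = Δh / L = 31.4 / 983 = 0.03194.
Darcy flux q = K · i = 379.3 × 0.03194 = 12.12 m/day.
Seepage velocity v = q / n_e = 12.12 / 0.21 = 57.69 m/day.
Travel time t = L / v = 983 / 57.69 = 17.04 days.

17.0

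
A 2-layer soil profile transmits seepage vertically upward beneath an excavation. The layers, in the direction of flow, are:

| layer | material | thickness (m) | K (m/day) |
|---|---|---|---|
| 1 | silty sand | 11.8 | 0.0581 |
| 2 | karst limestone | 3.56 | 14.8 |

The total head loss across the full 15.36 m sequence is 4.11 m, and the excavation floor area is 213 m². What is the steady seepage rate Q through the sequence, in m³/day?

Flow is perpendicular to layering, so the layers act in series and the equivalent K is the thickness-weighted harmonic mean.
Total thickness L = 11.8 + 3.56 = 15.36 m.
Σ(b_i/K_i) = 11.8/0.0581 + 3.56/14.8 = 203.3 d.
K_eq = L / Σ(b_i/K_i) = 15.36 / 203.3 = 0.07554 m/day.
Q = K_eq · A · (Δh/L) = 0.07554 × 213 × (4.11/15.36) = 4.305 m³/day.

4.31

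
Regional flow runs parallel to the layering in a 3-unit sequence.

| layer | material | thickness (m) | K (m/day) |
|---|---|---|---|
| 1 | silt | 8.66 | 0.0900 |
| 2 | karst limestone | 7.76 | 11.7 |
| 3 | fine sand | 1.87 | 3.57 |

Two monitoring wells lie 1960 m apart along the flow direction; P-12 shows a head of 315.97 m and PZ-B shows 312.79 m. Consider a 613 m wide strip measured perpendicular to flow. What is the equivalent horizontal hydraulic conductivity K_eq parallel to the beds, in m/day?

5.37

Flow is parallel to layering, so each bed carries its own Darcy discharge and the transmissivities add.
Σ(K_i·b_i) = 0.0900×8.66 + 11.7×7.76 + 3.57×1.87 = 98.25 m²/day.
Total thickness b = 18.29 m, so K_eq = Σ(K_i·b_i)/b = 5.372 m/day.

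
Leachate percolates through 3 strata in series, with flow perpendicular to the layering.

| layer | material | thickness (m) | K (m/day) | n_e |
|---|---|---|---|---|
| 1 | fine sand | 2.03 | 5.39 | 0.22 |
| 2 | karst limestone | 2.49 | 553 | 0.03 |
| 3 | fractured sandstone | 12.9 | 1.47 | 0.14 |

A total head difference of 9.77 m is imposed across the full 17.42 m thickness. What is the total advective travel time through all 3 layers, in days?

With flow normal to the layers, continuity requires the same specific discharge q through every layer.
Σ(b_i/K_i) = 2.03/5.39 + 2.49/553 + 12.9/1.47 = 9.157 d.
q = Δh / Σ(b_i/K_i) = 9.77 / 9.157 = 1.067 m/day.
In each layer the seepage velocity is v_i = q/n_i, so the layer transit time is t_i = b_i·n_i / q:
  layer 1 (fine sand): t_1 = 2.03 × 0.22 / 1.067 = 0.4186 d
  layer 2 (karst limestone): t_2 = 2.49 × 0.03 / 1.067 = 0.07001 d
  layer 3 (fractured sandstone): t_3 = 12.9 × 0.14 / 1.067 = 1.693 d
Total t = Σ t_i = 2.181 days.

2.18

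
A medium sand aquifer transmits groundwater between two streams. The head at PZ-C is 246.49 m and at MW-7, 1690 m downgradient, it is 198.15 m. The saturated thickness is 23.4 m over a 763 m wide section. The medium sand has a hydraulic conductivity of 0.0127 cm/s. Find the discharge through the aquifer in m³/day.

Convert K: 0.0127 cm/s × 864 = 10.97 m/day.
Cross-sectional area A = 763 × 23.4 = 17854 m².
Hydraulic gradient i = (246.49 − 198.15) / 1690 = 48.34 / 1690 = 0.02860.
Darcy's law: Q = K · A · i = 10.97 × 17854 × 0.02860 = 5604 m³/day.

5600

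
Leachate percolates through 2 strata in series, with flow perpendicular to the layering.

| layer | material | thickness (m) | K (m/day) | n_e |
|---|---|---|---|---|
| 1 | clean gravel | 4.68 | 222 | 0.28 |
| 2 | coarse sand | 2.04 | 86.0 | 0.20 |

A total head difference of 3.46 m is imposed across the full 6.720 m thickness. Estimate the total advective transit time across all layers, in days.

With flow normal to the layers, continuity requires the same specific discharge q through every layer.
Σ(b_i/K_i) = 4.68/222 + 2.04/86.0 = 0.04480 d.
q = Δh / Σ(b_i/K_i) = 3.46 / 0.04480 = 77.23 m/day.
In each layer the seepage velocity is v_i = q/n_i, so the layer transit time is t_i = b_i·n_i / q:
  layer 1 (clean gravel): t_1 = 4.68 × 0.28 / 77.23 = 0.01697 d
  layer 2 (coarse sand): t_2 = 2.04 × 0.20 / 77.23 = 0.005283 d
Total t = Σ t_i = 0.02225 days.

0.0223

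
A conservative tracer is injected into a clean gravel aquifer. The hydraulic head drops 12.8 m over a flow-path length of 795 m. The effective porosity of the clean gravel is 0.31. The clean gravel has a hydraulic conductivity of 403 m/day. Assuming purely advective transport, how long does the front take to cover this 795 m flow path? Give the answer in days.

38.0

Hydraulic gradient i = Δh / L = 12.8 / 795 = 0.01610.
Darcy flux q = K · i = 403.0 × 0.01610 = 6.489 m/day.
Seepage velocity v = q / n_e = 6.489 / 0.31 = 20.93 m/day.
Travel time t = L / v = 795 / 20.93 = 37.98 days.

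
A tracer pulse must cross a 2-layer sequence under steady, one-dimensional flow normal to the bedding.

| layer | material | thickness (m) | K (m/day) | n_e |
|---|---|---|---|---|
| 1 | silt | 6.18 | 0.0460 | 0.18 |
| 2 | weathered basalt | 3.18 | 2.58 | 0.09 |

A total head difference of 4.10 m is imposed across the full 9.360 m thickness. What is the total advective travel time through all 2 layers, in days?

With flow normal to the layers, continuity requires the same specific discharge q through every layer.
Σ(b_i/K_i) = 6.18/0.0460 + 3.18/2.58 = 135.6 d.
q = Δh / Σ(b_i/K_i) = 4.10 / 135.6 = 0.03024 m/day.
In each layer the seepage velocity is v_i = q/n_i, so the layer transit time is t_i = b_i·n_i / q:
  layer 1 (silt): t_1 = 6.18 × 0.18 / 0.03024 = 36.79 d
  layer 2 (weathered basalt): t_2 = 3.18 × 0.09 / 0.03024 = 9.464 d
Total t = Σ t_i = 46.25 days.

46.2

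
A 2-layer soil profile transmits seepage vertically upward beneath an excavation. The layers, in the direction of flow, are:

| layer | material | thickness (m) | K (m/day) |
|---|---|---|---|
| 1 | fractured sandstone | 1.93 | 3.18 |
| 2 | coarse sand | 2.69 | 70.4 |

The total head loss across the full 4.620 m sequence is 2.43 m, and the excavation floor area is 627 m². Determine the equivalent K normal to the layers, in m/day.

7.16

Flow is perpendicular to layering, so the layers act in series and the equivalent K is the thickness-weighted harmonic mean.
Total thickness L = 1.93 + 2.69 = 4.620 m.
Σ(b_i/K_i) = 1.93/3.18 + 2.69/70.4 = 0.6451 d.
K_eq = L / Σ(b_i/K_i) = 4.620 / 0.6451 = 7.161 m/day.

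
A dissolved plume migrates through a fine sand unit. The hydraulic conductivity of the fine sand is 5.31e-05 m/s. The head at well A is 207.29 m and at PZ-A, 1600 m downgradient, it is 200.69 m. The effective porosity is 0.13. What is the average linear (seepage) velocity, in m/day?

Convert K: 5.31e-05 m/s × 86400 = 4.588 m/day.
Hydraulic gradient i = (207.29 − 200.69) / 1600 = 6.6 / 1600 = 0.004125.
Darcy flux q = K · i = 4.588 × 0.004125 = 0.01892 m/day.
Seepage velocity v = q / n_e = 0.01892 / 0.13 = 0.1456 m/day.

0.146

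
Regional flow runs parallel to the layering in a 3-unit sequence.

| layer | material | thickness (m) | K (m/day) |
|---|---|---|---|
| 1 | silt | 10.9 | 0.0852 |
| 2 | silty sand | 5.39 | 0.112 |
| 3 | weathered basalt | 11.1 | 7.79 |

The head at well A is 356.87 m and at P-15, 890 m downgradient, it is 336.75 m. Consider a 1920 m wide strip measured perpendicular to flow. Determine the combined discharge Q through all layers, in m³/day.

Flow is parallel to layering, so each bed carries its own Darcy discharge and the transmissivities add.
Σ(K_i·b_i) = 0.0852×10.9 + 0.112×5.39 + 7.79×11.1 = 88.00 m²/day.
Hydraulic gradient i = (356.87 − 336.75) / 890 = 20.12 / 890 = 0.02261.
Q = Σ(K_i·b_i) · W · i = 88.00 × 1920 × 0.02261 = 3820 m³/day.

3820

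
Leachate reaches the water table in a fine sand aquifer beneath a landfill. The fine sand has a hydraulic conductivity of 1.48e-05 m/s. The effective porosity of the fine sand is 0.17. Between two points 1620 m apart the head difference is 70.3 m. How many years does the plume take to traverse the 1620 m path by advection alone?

Convert K: 1.48e-05 m/s × 86400 = 1.279 m/day.
Hydraulic gradient i = Δh / L = 70.3 / 1620 = 0.04340.
Darcy flux q = K · i = 1.279 × 0.04340 = 0.05549 m/day.
Seepage velocity v = q / n_e = 0.05549 / 0.17 = 0.3264 m/day.
Travel time t = L / v = 1620 / 0.3264 = 4963 days = 13.59 years.

13.6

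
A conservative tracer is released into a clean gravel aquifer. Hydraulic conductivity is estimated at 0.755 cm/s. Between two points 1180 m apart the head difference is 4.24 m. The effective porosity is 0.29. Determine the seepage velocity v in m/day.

Convert K: 0.755 cm/s × 864 = 652.3 m/day.
Hydraulic gradient i = Δh / L = 4.24 / 1180 = 0.003593.
Darcy flux q = K · i = 652.3 × 0.003593 = 2.344 m/day.
Seepage velocity v = q / n_e = 2.344 / 0.29 = 8.083 m/day.

8.08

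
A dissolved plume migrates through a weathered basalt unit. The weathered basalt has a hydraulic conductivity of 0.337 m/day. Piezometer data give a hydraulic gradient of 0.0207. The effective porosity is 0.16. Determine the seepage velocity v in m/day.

0.0436

Hydraulic gradient i = 0.0207.
Darcy flux q = K · i = 0.3370 × 0.02070 = 0.006976 m/day.
Seepage velocity v = q / n_e = 0.006976 / 0.16 = 0.04360 m/day.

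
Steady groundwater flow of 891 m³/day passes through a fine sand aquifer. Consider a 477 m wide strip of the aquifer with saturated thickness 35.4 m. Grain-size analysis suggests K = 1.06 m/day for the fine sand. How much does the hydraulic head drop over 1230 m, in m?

61.2

Cross-sectional area A = 477 × 35.4 = 16886 m².
From Q = K·A·i, i = Q / (K·A) = 891 / (1.060 × 16886) = 0.04978.
Head loss Δh = i · L = 0.04978 × 1230 = 61.23 m.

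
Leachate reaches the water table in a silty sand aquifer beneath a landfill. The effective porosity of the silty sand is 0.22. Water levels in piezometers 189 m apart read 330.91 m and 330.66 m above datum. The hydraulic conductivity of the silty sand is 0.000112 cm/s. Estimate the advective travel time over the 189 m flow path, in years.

Convert K: 0.000112 cm/s × 864 = 0.09677 m/day.
Hydraulic gradient i = (330.91 − 330.66) / 189 = 0.25 / 189 = 0.001323.
Darcy flux q = K · i = 0.09677 × 0.001323 = 0.0001280 m/day.
Seepage velocity v = q / n_e = 0.0001280 / 0.22 = 0.0005818 m/day.
Travel time t = L / v = 189 / 0.0005818 = 3.248e+05 days = 889.4 years.

889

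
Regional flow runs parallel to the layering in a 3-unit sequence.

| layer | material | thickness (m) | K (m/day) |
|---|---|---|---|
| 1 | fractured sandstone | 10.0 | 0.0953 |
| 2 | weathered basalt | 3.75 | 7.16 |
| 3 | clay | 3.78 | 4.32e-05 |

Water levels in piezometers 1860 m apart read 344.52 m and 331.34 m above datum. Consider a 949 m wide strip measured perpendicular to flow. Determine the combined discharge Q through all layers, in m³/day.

Flow is parallel to layering, so each bed carries its own Darcy discharge and the transmissivities add.
Σ(K_i·b_i) = 0.0953×10.0 + 7.16×3.75 + 4.32e-05×3.78 = 27.80 m²/day.
Hydraulic gradient i = (344.52 − 331.34) / 1860 = 13.18 / 1860 = 0.007086.
Q = Σ(K_i·b_i) · W · i = 27.80 × 949 × 0.007086 = 187.0 m³/day.

187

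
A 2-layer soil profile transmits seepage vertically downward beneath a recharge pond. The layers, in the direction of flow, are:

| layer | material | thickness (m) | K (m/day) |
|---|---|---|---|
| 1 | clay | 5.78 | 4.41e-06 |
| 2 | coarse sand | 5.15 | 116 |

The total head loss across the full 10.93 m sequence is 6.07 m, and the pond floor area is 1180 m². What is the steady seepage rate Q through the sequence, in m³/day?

0.00546

Flow is perpendicular to layering, so the layers act in series and the equivalent K is the thickness-weighted harmonic mean.
Total thickness L = 5.78 + 5.15 = 10.93 m.
Σ(b_i/K_i) = 5.78/4.41e-06 + 5.15/116 = 1.311e+06 d.
K_eq = L / Σ(b_i/K_i) = 10.93 / 1.311e+06 = 8.339e-06 m/day.
Q = K_eq · A · (Δh/L) = 8.339e-06 × 1180 × (6.07/10.93) = 0.005465 m³/day.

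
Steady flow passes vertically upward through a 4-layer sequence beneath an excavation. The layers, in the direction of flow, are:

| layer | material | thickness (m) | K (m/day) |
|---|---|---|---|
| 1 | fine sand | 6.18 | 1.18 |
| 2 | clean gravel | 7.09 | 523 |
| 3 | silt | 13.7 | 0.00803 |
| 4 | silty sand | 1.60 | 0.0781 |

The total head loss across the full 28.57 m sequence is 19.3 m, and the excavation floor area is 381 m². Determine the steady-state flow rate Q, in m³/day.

4.25

Flow is perpendicular to layering, so the layers act in series and the equivalent K is the thickness-weighted harmonic mean.
Total thickness L = 6.18 + 7.09 + 13.7 + 1.60 = 28.57 m.
Σ(b_i/K_i) = 6.18/1.18 + 7.09/523 + 13.7/0.00803 + 1.60/0.0781 = 1732 d.
K_eq = L / Σ(b_i/K_i) = 28.57 / 1732 = 0.01650 m/day.
Q = K_eq · A · (Δh/L) = 0.01650 × 381 × (19.3/28.57) = 4.246 m³/day.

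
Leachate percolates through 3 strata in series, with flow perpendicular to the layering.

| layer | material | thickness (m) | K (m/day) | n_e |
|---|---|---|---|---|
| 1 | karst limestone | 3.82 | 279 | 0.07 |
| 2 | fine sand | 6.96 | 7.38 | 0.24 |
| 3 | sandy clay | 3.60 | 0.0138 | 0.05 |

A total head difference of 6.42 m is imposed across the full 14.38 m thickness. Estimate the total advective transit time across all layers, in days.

With flow normal to the layers, continuity requires the same specific discharge q through every layer.
Σ(b_i/K_i) = 3.82/279 + 6.96/7.38 + 3.60/0.0138 = 261.8 d.
q = Δh / Σ(b_i/K_i) = 6.42 / 261.8 = 0.02452 m/day.
In each layer the seepage velocity is v_i = q/n_i, so the layer transit time is t_i = b_i·n_i / q:
  layer 1 (karst limestone): t_1 = 3.82 × 0.07 / 0.02452 = 10.91 d
  layer 2 (fine sand): t_2 = 6.96 × 0.24 / 0.02452 = 68.12 d
  layer 3 (sandy clay): t_3 = 3.60 × 0.05 / 0.02452 = 7.341 d
Total t = Σ t_i = 86.37 days.

86.4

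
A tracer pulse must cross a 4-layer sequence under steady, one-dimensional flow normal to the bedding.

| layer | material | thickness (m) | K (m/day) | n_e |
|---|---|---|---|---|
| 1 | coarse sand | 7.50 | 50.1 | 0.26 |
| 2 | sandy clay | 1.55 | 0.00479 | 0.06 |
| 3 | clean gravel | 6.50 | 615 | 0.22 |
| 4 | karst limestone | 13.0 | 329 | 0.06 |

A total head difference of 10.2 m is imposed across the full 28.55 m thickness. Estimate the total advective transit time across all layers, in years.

With flow normal to the layers, continuity requires the same specific discharge q through every layer.
Σ(b_i/K_i) = 7.50/50.1 + 1.55/0.00479 + 6.50/615 + 13.0/329 = 323.8 d.
q = Δh / Σ(b_i/K_i) = 10.2 / 323.8 = 0.03150 m/day.
In each layer the seepage velocity is v_i = q/n_i, so the layer transit time is t_i = b_i·n_i / q:
  layer 1 (coarse sand): t_1 = 7.50 × 0.26 / 0.03150 = 61.90 d
  layer 2 (sandy clay): t_2 = 1.55 × 0.06 / 0.03150 = 2.952 d
  layer 3 (clean gravel): t_3 = 6.50 × 0.22 / 0.03150 = 45.39 d
  layer 4 (karst limestone): t_4 = 13.0 × 0.06 / 0.03150 = 24.76 d
Total t = Σ t_i = 135.0 days = 0.3696 years.

0.370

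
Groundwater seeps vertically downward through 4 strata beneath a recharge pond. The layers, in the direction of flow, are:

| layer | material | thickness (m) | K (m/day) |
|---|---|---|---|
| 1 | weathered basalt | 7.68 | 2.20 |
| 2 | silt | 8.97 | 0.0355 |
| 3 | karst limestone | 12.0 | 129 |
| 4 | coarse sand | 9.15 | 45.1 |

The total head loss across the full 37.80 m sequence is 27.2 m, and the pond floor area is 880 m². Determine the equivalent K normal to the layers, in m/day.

0.147

Flow is perpendicular to layering, so the layers act in series and the equivalent K is the thickness-weighted harmonic mean.
Total thickness L = 7.68 + 8.97 + 12.0 + 9.15 = 37.80 m.
Σ(b_i/K_i) = 7.68/2.20 + 8.97/0.0355 + 12.0/129 + 9.15/45.1 = 256.5 d.
K_eq = L / Σ(b_i/K_i) = 37.80 / 256.5 = 0.1474 m/day.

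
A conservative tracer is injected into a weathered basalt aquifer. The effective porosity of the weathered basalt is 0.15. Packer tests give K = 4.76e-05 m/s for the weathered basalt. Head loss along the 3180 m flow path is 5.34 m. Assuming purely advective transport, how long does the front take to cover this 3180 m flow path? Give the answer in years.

Convert K: 4.76e-05 m/s × 86400 = 4.113 m/day.
Hydraulic gradient i = Δh / L = 5.34 / 3180 = 0.001679.
Darcy flux q = K · i = 4.113 × 0.001679 = 0.006906 m/day.
Seepage velocity v = q / n_e = 0.006906 / 0.15 = 0.04604 m/day.
Travel time t = L / v = 3180 / 0.04604 = 69069 days = 189.1 years.

189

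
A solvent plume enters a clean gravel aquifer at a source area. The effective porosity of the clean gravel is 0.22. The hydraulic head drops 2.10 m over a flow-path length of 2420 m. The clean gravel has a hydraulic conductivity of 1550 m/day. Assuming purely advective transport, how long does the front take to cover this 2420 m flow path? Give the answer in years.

1.08

Hydraulic gradient i = Δh / L = 2.10 / 2420 = 0.0008678.
Darcy flux q = K · i = 1550 × 0.0008678 = 1.345 m/day.
Seepage velocity v = q / n_e = 1.345 / 0.22 = 6.114 m/day.
Travel time t = L / v = 2420 / 6.114 = 395.8 days = 1.084 years.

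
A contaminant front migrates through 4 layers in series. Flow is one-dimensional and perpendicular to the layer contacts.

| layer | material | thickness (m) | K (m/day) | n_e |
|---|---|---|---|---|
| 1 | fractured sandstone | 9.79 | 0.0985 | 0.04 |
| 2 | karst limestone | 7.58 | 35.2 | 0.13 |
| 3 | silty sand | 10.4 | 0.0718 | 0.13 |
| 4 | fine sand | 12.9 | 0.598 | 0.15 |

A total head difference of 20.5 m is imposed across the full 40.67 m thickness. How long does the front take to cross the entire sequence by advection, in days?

With flow normal to the layers, continuity requires the same specific discharge q through every layer.
Σ(b_i/K_i) = 9.79/0.0985 + 7.58/35.2 + 10.4/0.0718 + 12.9/0.598 = 266.0 d.
q = Δh / Σ(b_i/K_i) = 20.5 / 266.0 = 0.07706 m/day.
In each layer the seepage velocity is v_i = q/n_i, so the layer transit time is t_i = b_i·n_i / q:
  layer 1 (fractured sandstone): t_1 = 9.79 × 0.04 / 0.07706 = 5.082 d
  layer 2 (karst limestone): t_2 = 7.58 × 0.13 / 0.07706 = 12.79 d
  layer 3 (silty sand): t_3 = 10.4 × 0.13 / 0.07706 = 17.54 d
  layer 4 (fine sand): t_4 = 12.9 × 0.15 / 0.07706 = 25.11 d
Total t = Σ t_i = 60.52 days.

60.5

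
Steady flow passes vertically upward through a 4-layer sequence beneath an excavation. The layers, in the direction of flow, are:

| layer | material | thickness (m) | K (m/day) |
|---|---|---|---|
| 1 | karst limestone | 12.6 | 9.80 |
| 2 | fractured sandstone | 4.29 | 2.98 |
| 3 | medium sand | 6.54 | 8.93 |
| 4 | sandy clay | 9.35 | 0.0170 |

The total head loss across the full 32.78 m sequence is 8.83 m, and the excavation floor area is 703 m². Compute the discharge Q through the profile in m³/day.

11.2

Flow is perpendicular to layering, so the layers act in series and the equivalent K is the thickness-weighted harmonic mean.
Total thickness L = 12.6 + 4.29 + 6.54 + 9.35 = 32.78 m.
Σ(b_i/K_i) = 12.6/9.80 + 4.29/2.98 + 6.54/8.93 + 9.35/0.0170 = 553.5 d.
K_eq = L / Σ(b_i/K_i) = 32.78 / 553.5 = 0.05923 m/day.
Q = K_eq · A · (Δh/L) = 0.05923 × 703 × (8.83/32.78) = 11.22 m³/day.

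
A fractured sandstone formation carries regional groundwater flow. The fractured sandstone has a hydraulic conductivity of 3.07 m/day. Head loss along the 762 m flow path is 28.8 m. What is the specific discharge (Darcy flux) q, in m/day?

0.116

Hydraulic gradient i = Δh / L = 28.8 / 762 = 0.03780.
Specific discharge q = K · i = 3.070 × 0.03780 = 0.1160 m/day.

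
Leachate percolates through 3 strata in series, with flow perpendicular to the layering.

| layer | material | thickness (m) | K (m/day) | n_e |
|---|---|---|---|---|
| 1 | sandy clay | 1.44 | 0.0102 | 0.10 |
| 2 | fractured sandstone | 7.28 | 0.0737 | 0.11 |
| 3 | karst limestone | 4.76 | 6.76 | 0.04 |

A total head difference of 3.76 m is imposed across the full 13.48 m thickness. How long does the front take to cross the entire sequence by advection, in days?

With flow normal to the layers, continuity requires the same specific discharge q through every layer.
Σ(b_i/K_i) = 1.44/0.0102 + 7.28/0.0737 + 4.76/6.76 = 240.7 d.
q = Δh / Σ(b_i/K_i) = 3.76 / 240.7 = 0.01562 m/day.
In each layer the seepage velocity is v_i = q/n_i, so the layer transit time is t_i = b_i·n_i / q:
  layer 1 (sandy clay): t_1 = 1.44 × 0.10 / 0.01562 = 9.217 d
  layer 2 (fractured sandstone): t_2 = 7.28 × 0.11 / 0.01562 = 51.26 d
  layer 3 (karst limestone): t_3 = 4.76 × 0.04 / 0.01562 = 12.19 d
Total t = Σ t_i = 72.66 days.

72.7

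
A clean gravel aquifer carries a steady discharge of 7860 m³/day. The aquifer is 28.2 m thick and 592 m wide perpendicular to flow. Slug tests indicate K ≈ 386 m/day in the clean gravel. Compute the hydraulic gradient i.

Cross-sectional area A = 592 × 28.2 = 16694 m².
From Q = K·A·i, i = Q / (K·A) = 7860 / (386.0 × 16694) = 0.001220.

0.00122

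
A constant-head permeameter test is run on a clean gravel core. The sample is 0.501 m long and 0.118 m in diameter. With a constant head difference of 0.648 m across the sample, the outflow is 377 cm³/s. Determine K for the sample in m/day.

Cross-sectional area A = π·(d/2)² = π × (0.118/2)² = 0.01094 m².
Convert discharge: 377 cm³/s = 0.0003770 m³/s.
Darcy's law rearranged: K = Q·L / (A·Δh) = 0.0003770 × 0.501 / (0.01094 × 0.648) = 0.02665 m/s = 2303 m/day.

2300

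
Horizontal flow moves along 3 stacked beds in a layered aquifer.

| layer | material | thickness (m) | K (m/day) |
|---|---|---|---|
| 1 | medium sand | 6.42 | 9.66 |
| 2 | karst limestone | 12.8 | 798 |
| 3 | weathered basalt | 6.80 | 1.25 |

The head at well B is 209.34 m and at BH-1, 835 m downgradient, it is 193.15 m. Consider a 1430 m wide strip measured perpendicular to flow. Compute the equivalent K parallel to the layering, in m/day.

Flow is parallel to layering, so each bed carries its own Darcy discharge and the transmissivities add.
Σ(K_i·b_i) = 9.66×6.42 + 798×12.8 + 1.25×6.80 = 10285 m²/day.
Total thickness b = 26.02 m, so K_eq = Σ(K_i·b_i)/b = 395.3 m/day.

395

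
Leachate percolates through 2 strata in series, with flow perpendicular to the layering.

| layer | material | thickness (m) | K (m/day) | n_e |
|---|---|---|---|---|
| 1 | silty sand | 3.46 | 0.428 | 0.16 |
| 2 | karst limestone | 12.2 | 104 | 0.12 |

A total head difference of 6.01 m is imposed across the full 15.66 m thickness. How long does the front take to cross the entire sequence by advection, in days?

With flow normal to the layers, continuity requires the same specific discharge q through every layer.
Σ(b_i/K_i) = 3.46/0.428 + 12.2/104 = 8.201 d.
q = Δh / Σ(b_i/K_i) = 6.01 / 8.201 = 0.7328 m/day.
In each layer the seepage velocity is v_i = q/n_i, so the layer transit time is t_i = b_i·n_i / q:
  layer 1 (silty sand): t_1 = 3.46 × 0.16 / 0.7328 = 0.7555 d
  layer 2 (karst limestone): t_2 = 12.2 × 0.12 / 0.7328 = 1.998 d
Total t = Σ t_i = 2.753 days.

2.75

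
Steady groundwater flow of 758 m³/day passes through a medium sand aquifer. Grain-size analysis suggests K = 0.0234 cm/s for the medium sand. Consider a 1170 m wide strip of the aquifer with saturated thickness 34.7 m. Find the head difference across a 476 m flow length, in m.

0.440

Convert K: 0.0234 cm/s × 864 = 20.22 m/day.
Cross-sectional area A = 1170 × 34.7 = 40599 m².
From Q = K·A·i, i = Q / (K·A) = 758 / (20.22 × 40599) = 0.0009235.
Head loss Δh = i · L = 0.0009235 × 476 = 0.4396 m.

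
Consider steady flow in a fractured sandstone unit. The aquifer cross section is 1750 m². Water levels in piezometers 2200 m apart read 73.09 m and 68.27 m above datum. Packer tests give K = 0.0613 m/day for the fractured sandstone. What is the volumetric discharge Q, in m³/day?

Hydraulic gradient i = (73.09 − 68.27) / 2200 = 4.82 / 2200 = 0.002191.
Darcy's law: Q = K · A · i = 0.06130 × 1750 × 0.002191 = 0.2350 m³/day.

0.235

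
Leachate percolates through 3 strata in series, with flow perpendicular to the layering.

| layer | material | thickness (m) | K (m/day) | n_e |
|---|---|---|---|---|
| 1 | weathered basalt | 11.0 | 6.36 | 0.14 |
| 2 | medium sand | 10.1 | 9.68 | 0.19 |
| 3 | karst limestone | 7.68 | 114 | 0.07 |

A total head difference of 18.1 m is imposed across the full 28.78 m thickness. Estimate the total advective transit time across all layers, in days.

With flow normal to the layers, continuity requires the same specific discharge q through every layer.
Σ(b_i/K_i) = 11.0/6.36 + 10.1/9.68 + 7.68/114 = 2.840 d.
q = Δh / Σ(b_i/K_i) = 18.1 / 2.840 = 6.373 m/day.
In each layer the seepage velocity is v_i = q/n_i, so the layer transit time is t_i = b_i·n_i / q:
  layer 1 (weathered basalt): t_1 = 11.0 × 0.14 / 6.373 = 0.2417 d
  layer 2 (medium sand): t_2 = 10.1 × 0.19 / 6.373 = 0.3011 d
  layer 3 (karst limestone): t_3 = 7.68 × 0.07 / 6.373 = 0.08436 d
Total t = Σ t_i = 0.6272 days.

0.627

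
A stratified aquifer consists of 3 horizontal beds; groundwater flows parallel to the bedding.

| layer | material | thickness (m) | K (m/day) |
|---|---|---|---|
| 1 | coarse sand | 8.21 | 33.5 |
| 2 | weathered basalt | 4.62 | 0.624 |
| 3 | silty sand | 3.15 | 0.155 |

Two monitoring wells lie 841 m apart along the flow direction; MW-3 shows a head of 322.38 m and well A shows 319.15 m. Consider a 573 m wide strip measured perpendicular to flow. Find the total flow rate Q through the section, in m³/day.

Flow is parallel to layering, so each bed carries its own Darcy discharge and the transmissivities add.
Σ(K_i·b_i) = 33.5×8.21 + 0.624×4.62 + 0.155×3.15 = 278.4 m²/day.
Hydraulic gradient i = (322.38 − 319.15) / 841 = 3.23 / 841 = 0.003841.
Q = Σ(K_i·b_i) · W · i = 278.4 × 573 × 0.003841 = 612.7 m³/day.

613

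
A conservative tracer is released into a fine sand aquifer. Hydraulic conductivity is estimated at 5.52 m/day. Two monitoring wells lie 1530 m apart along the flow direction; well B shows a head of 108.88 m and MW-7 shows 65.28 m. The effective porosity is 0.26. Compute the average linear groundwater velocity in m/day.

0.605

Hydraulic gradient i = (108.88 − 65.28) / 1530 = 43.6 / 1530 = 0.02850.
Darcy flux q = K · i = 5.520 × 0.02850 = 0.1573 m/day.
Seepage velocity v = q / n_e = 0.1573 / 0.26 = 0.6050 m/day.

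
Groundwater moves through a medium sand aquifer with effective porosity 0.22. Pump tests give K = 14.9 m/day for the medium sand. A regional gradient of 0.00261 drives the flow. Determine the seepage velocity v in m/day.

Hydraulic gradient i = 0.00261.
Darcy flux q = K · i = 14.90 × 0.002610 = 0.03889 m/day.
Seepage velocity v = q / n_e = 0.03889 / 0.22 = 0.1768 m/day.

0.177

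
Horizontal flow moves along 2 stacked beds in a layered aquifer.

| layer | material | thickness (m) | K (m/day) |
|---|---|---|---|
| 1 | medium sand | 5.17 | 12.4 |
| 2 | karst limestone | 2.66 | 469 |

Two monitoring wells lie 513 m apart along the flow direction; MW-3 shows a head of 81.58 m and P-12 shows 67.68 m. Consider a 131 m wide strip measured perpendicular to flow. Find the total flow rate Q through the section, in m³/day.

4660

Flow is parallel to layering, so each bed carries its own Darcy discharge and the transmissivities add.
Σ(K_i·b_i) = 12.4×5.17 + 469×2.66 = 1312 m²/day.
Hydraulic gradient i = (81.58 − 67.68) / 513 = 13.9 / 513 = 0.02710.
Q = Σ(K_i·b_i) · W · i = 1312 × 131 × 0.02710 = 4656 m³/day.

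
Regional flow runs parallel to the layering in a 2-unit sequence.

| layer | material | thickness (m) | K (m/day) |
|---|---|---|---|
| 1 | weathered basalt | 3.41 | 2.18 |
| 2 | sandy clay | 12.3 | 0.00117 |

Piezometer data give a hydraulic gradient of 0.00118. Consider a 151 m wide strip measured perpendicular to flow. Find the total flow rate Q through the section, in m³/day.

1.33

Flow is parallel to layering, so each bed carries its own Darcy discharge and the transmissivities add.
Σ(K_i·b_i) = 2.18×3.41 + 0.00117×12.3 = 7.448 m²/day.
Hydraulic gradient i = 0.00118.
Q = Σ(K_i·b_i) · W · i = 7.448 × 151 × 0.001180 = 1.327 m³/day.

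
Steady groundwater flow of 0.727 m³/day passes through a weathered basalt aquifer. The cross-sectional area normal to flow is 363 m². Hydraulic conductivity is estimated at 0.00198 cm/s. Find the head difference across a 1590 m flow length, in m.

1.86

Convert K: 0.00198 cm/s × 864 = 1.711 m/day.
From Q = K·A·i, i = Q / (K·A) = 0.727 / (1.711 × 363.0) = 0.001171.
Head loss Δh = i · L = 0.001171 × 1590 = 1.861 m.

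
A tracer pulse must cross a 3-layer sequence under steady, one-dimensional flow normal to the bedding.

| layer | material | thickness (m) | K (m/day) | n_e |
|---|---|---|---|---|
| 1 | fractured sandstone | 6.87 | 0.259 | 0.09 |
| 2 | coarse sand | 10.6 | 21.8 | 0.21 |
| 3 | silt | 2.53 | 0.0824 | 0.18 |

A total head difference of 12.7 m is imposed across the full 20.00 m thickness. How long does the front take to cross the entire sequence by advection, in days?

15.0

With flow normal to the layers, continuity requires the same specific discharge q through every layer.
Σ(b_i/K_i) = 6.87/0.259 + 10.6/21.8 + 2.53/0.0824 = 57.72 d.
q = Δh / Σ(b_i/K_i) = 12.7 / 57.72 = 0.2200 m/day.
In each layer the seepage velocity is v_i = q/n_i, so the layer transit time is t_i = b_i·n_i / q:
  layer 1 (fractured sandstone): t_1 = 6.87 × 0.09 / 0.2200 = 2.810 d
  layer 2 (coarse sand): t_2 = 10.6 × 0.21 / 0.2200 = 10.12 d
  layer 3 (silt): t_3 = 2.53 × 0.18 / 0.2200 = 2.070 d
Total t = Σ t_i = 15.00 days.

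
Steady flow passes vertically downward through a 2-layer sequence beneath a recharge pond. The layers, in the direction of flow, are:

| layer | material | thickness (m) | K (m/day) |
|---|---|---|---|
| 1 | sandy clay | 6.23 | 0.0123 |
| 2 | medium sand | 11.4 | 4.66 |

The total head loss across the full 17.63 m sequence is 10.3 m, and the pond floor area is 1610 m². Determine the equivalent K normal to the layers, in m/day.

Flow is perpendicular to layering, so the layers act in series and the equivalent K is the thickness-weighted harmonic mean.
Total thickness L = 6.23 + 11.4 = 17.63 m.
Σ(b_i/K_i) = 6.23/0.0123 + 11.4/4.66 = 509.0 d.
K_eq = L / Σ(b_i/K_i) = 17.63 / 509.0 = 0.03464 m/day.

0.0346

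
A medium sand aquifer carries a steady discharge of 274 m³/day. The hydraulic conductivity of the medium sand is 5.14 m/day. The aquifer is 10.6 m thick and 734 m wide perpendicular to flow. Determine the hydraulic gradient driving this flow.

Cross-sectional area A = 734 × 10.6 = 7780 m².
From Q = K·A·i, i = Q / (K·A) = 274 / (5.140 × 7780) = 0.006851.

0.00685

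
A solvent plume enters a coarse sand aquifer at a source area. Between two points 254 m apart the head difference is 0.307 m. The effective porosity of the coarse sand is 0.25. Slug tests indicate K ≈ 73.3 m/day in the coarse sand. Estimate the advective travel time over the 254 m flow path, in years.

1.96

Hydraulic gradient i = Δh / L = 0.307 / 254 = 0.001209.
Darcy flux q = K · i = 73.30 × 0.001209 = 0.08859 m/day.
Seepage velocity v = q / n_e = 0.08859 / 0.25 = 0.3544 m/day.
Travel time t = L / v = 254 / 0.3544 = 716.7 days = 1.962 years.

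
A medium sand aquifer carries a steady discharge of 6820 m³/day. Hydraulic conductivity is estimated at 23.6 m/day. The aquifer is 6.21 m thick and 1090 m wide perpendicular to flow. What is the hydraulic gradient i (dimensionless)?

0.0427

Cross-sectional area A = 1090 × 6.21 = 6769 m².
From Q = K·A·i, i = Q / (K·A) = 6820 / (23.60 × 6769) = 0.04269.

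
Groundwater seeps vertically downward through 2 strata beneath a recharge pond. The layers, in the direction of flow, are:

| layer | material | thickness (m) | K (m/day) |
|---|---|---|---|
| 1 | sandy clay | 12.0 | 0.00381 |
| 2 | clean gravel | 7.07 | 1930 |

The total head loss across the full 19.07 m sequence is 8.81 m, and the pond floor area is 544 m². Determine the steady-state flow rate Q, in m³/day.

1.52

Flow is perpendicular to layering, so the layers act in series and the equivalent K is the thickness-weighted harmonic mean.
Total thickness L = 12.0 + 7.07 = 19.07 m.
Σ(b_i/K_i) = 12.0/0.00381 + 7.07/1930 = 3150 d.
K_eq = L / Σ(b_i/K_i) = 19.07 / 3150 = 0.006055 m/day.
Q = K_eq · A · (Δh/L) = 0.006055 × 544 × (8.81/19.07) = 1.522 m³/day.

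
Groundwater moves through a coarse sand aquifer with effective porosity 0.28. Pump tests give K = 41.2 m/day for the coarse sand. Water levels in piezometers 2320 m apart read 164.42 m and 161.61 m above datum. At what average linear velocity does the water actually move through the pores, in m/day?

Hydraulic gradient i = (164.42 − 161.61) / 2320 = 2.81 / 2320 = 0.001211.
Darcy flux q = K · i = 41.20 × 0.001211 = 0.04990 m/day.
Seepage velocity v = q / n_e = 0.04990 / 0.28 = 0.1782 m/day.

0.178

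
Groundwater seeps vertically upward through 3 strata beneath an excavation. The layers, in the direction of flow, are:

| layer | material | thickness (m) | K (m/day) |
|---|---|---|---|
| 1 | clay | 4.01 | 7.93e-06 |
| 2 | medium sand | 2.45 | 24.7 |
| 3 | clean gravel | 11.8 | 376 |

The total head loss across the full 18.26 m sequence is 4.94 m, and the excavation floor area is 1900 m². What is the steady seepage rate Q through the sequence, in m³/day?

Flow is perpendicular to layering, so the layers act in series and the equivalent K is the thickness-weighted harmonic mean.
Total thickness L = 4.01 + 2.45 + 11.8 = 18.26 m.
Σ(b_i/K_i) = 4.01/7.93e-06 + 2.45/24.7 + 11.8/376 = 5.057e+05 d.
K_eq = L / Σ(b_i/K_i) = 18.26 / 5.057e+05 = 3.611e-05 m/day.
Q = K_eq · A · (Δh/L) = 3.611e-05 × 1900 × (4.94/18.26) = 0.01856 m³/day.

0.0186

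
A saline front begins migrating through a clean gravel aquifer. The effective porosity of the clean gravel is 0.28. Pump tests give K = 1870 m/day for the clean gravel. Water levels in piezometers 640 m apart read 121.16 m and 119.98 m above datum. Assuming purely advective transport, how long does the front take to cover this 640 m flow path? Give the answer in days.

Hydraulic gradient i = (121.16 − 119.98) / 640 = 1.18 / 640 = 0.001844.
Darcy flux q = K · i = 1870 × 0.001844 = 3.448 m/day.
Seepage velocity v = q / n_e = 3.448 / 0.28 = 12.31 m/day.
Travel time t = L / v = 640 / 12.31 = 51.97 days.

52.0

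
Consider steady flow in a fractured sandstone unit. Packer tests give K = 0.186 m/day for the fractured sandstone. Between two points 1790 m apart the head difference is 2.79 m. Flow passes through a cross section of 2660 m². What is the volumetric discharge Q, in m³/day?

Hydraulic gradient i = Δh / L = 2.79 / 1790 = 0.001559.
Darcy's law: Q = K · A · i = 0.1860 × 2660 × 0.001559 = 0.7712 m³/day.

0.771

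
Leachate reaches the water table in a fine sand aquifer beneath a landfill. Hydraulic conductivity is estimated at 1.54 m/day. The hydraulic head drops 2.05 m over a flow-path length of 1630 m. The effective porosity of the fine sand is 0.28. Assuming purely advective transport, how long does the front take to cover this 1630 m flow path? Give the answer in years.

645

Hydraulic gradient i = Δh / L = 2.05 / 1630 = 0.001258.
Darcy flux q = K · i = 1.540 × 0.001258 = 0.001937 m/day.
Seepage velocity v = q / n_e = 0.001937 / 0.28 = 0.006917 m/day.
Travel time t = L / v = 1630 / 0.006917 = 2.356e+05 days = 645.2 years.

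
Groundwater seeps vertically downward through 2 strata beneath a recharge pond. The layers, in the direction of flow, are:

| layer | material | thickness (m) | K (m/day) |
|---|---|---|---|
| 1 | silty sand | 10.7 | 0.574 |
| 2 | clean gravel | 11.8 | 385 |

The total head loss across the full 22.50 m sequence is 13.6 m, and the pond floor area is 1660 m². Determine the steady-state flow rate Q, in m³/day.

1210

Flow is perpendicular to layering, so the layers act in series and the equivalent K is the thickness-weighted harmonic mean.
Total thickness L = 10.7 + 11.8 = 22.50 m.
Σ(b_i/K_i) = 10.7/0.574 + 11.8/385 = 18.67 d.
K_eq = L / Σ(b_i/K_i) = 22.50 / 18.67 = 1.205 m/day.
Q = K_eq · A · (Δh/L) = 1.205 × 1660 × (13.6/22.50) = 1209 m³/day.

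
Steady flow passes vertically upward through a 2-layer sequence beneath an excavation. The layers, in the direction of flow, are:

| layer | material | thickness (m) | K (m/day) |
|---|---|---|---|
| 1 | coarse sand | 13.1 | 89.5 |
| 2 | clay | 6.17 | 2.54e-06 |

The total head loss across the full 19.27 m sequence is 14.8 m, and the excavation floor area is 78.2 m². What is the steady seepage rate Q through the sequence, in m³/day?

Flow is perpendicular to layering, so the layers act in series and the equivalent K is the thickness-weighted harmonic mean.
Total thickness L = 13.1 + 6.17 = 19.27 m.
Σ(b_i/K_i) = 13.1/89.5 + 6.17/2.54e-06 = 2.429e+06 d.
K_eq = L / Σ(b_i/K_i) = 19.27 / 2.429e+06 = 7.933e-06 m/day.
Q = K_eq · A · (Δh/L) = 7.933e-06 × 78.2 × (14.8/19.27) = 0.0004764 m³/day.

0.000476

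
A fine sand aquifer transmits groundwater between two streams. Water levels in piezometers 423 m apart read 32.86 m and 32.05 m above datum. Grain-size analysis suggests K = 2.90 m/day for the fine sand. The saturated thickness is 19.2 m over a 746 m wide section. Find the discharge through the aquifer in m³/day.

79.5

Cross-sectional area A = 746 × 19.2 = 14323 m².
Hydraulic gradient i = (32.86 − 32.05) / 423 = 0.81 / 423 = 0.001915.
Darcy's law: Q = K · A · i = 2.900 × 14323 × 0.001915 = 79.54 m³/day.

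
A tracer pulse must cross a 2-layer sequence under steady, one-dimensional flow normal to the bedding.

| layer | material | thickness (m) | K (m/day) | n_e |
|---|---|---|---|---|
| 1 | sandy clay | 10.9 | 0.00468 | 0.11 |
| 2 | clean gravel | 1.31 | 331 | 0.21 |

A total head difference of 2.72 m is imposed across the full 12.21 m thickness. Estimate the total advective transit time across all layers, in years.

With flow normal to the layers, continuity requires the same specific discharge q through every layer.
Σ(b_i/K_i) = 10.9/0.00468 + 1.31/331 = 2329 d.
q = Δh / Σ(b_i/K_i) = 2.72 / 2329 = 0.001168 m/day.
In each layer the seepage velocity is v_i = q/n_i, so the layer transit time is t_i = b_i·n_i / q:
  layer 1 (sandy clay): t_1 = 10.9 × 0.11 / 0.001168 = 1027 d
  layer 2 (clean gravel): t_2 = 1.31 × 0.21 / 0.001168 = 235.6 d
Total t = Σ t_i = 1262 days = 3.456 years.

3.46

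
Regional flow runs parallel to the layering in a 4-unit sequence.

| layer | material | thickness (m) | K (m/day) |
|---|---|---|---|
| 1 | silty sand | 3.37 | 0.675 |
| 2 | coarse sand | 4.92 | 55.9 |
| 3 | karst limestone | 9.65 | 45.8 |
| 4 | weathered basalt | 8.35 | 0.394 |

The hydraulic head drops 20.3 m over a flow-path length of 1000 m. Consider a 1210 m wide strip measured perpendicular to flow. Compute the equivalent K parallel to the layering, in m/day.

Flow is parallel to layering, so each bed carries its own Darcy discharge and the transmissivities add.
Σ(K_i·b_i) = 0.675×3.37 + 55.9×4.92 + 45.8×9.65 + 0.394×8.35 = 722.6 m²/day.
Total thickness b = 26.29 m, so K_eq = Σ(K_i·b_i)/b = 27.48 m/day.

27.5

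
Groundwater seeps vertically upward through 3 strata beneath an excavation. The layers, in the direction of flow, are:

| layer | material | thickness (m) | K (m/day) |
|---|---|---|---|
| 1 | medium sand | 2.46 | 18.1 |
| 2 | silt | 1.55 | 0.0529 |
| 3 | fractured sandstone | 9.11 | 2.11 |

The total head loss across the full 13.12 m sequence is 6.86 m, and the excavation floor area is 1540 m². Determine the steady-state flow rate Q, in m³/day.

313

Flow is perpendicular to layering, so the layers act in series and the equivalent K is the thickness-weighted harmonic mean.
Total thickness L = 2.46 + 1.55 + 9.11 = 13.12 m.
Σ(b_i/K_i) = 2.46/18.1 + 1.55/0.0529 + 9.11/2.11 = 33.75 d.
K_eq = L / Σ(b_i/K_i) = 13.12 / 33.75 = 0.3887 m/day.
Q = K_eq · A · (Δh/L) = 0.3887 × 1540 × (6.86/13.12) = 313.0 m³/day.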